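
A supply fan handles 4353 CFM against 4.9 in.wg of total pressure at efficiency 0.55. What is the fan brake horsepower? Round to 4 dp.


BHP = 4353 * 4.9 / (6356 * 0.55) = 6.1015 hp

6.1015 hp


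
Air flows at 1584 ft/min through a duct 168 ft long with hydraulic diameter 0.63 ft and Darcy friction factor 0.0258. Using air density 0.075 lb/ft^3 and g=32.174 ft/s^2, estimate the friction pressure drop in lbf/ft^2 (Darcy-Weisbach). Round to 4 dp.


v_fps = 1584/60 = 26.4 ft/s
dp = 0.0258*(168/0.63)*0.075*26.4^2/(2*32.174) = 5.5889 lbf/ft^2

5.5889 lbf/ft^2


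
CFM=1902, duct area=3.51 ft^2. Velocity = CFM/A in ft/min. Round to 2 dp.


V = 1902 / 3.51 = 541.88 ft/min

541.88 ft/min


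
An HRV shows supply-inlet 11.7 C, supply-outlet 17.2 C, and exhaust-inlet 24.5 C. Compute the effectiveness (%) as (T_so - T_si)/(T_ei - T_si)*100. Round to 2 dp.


eff = (17.2-11.7)/(24.5-11.7)*100 = 42.97 %

42.97 %


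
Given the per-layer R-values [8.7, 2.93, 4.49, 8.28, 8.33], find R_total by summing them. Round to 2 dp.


R_total = 8.7 + 2.93 + 4.49 + 8.28 + 8.33 = 32.73

32.73


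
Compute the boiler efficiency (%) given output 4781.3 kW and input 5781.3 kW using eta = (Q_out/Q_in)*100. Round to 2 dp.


eta = (4781.3/5781.3)*100 = 82.70 %

82.70 %


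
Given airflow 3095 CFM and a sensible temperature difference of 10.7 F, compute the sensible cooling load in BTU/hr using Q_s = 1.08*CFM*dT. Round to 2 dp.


Q = 1.08 * 3095 * 10.7 = 35765.82 BTU/hr

35765.82 BTU/hr


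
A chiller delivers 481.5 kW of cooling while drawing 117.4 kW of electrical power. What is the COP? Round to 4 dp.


COP = 481.5 / 117.4 = 4.1014

4.1014


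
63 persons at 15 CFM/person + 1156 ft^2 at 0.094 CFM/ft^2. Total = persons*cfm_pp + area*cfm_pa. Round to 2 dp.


Total = 63*15 + 1156*0.094 = 1053.66 CFM

1053.66 CFM


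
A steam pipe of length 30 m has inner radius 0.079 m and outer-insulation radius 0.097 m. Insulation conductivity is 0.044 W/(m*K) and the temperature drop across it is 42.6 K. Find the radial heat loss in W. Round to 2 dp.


Q = 2*pi*0.044*30*42.6/ln(0.097/0.079) = 1721.28 W

1721.28 W


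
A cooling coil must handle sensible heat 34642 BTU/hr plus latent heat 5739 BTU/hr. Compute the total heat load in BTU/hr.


Qt = 34642 + 5739 = 40381 BTU/hr

40381 BTU/hr


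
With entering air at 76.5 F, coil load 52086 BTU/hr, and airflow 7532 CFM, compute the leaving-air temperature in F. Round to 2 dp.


dT = 52086/(1.08*7532) = 6.4031
T_leave = 76.5 - 6.4031 = 70.10 F

70.10 F


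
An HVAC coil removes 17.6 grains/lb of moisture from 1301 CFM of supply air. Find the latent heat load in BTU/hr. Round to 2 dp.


Q = 0.68 * 1301 * 17.6 = 15570.37 BTU/hr

15570.37 BTU/hr


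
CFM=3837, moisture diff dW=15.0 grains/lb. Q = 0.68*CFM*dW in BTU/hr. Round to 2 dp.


Q = 0.68 * 3837 * 15.0 = 39137.40 BTU/hr

39137.40 BTU/hr


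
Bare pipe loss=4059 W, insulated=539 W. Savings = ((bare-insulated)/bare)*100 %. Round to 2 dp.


Savings = ((4059-539)/4059)*100 = 86.72 %

86.72 %


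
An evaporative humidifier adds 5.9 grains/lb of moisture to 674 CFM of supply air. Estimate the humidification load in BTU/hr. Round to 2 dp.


Q = 0.68 * 674 * 5.9 = 2704.09 BTU/hr

2704.09 BTU/hr


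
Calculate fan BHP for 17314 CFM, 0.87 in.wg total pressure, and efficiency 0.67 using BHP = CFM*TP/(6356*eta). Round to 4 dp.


BHP = 17314 * 0.87 / (6356 * 0.67) = 3.5372 hp

3.5372 hp


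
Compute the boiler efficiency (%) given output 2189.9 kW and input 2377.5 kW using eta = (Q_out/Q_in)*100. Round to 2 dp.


eta = (2189.9/2377.5)*100 = 92.11 %

92.11 %


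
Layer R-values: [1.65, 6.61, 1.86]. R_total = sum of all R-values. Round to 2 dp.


R_total = 1.65 + 6.61 + 1.86 = 10.12

10.12


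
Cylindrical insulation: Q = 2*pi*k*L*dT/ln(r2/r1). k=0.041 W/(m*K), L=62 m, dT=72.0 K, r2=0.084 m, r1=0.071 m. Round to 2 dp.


Q = 2*pi*0.041*62*72.0/ln(0.084/0.071) = 6839.51 W

6839.51 W


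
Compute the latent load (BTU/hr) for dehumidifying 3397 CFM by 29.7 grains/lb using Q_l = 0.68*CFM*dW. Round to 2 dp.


Q = 0.68 * 3397 * 29.7 = 68605.81 BTU/hr

68605.81 BTU/hr


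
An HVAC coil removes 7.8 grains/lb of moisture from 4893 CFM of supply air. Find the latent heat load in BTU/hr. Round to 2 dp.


Q = 0.68 * 4893 * 7.8 = 25952.47 BTU/hr

25952.47 BTU/hr


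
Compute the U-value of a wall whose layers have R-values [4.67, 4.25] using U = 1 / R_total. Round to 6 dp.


R_total = 4.67 + 4.25 = 8.92
U = 1/8.92 = 0.112108

0.112108


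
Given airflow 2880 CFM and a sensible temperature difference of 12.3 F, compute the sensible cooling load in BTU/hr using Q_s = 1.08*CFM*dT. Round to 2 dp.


Q = 1.08 * 2880 * 12.3 = 38257.92 BTU/hr

38257.92 BTU/hr


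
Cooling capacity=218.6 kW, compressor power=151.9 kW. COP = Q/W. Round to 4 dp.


COP = 218.6 / 151.9 = 1.4391

1.4391


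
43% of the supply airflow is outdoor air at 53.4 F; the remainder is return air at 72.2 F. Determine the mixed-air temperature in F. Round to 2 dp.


T_mix = 0.43*53.4 + 0.57*72.2 = 64.12 F

64.12 F


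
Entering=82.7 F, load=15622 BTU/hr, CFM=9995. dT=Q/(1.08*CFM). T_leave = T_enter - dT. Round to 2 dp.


dT = 15622/(1.08*9995) = 1.4472
T_leave = 82.7 - 1.4472 = 81.25 F

81.25 F


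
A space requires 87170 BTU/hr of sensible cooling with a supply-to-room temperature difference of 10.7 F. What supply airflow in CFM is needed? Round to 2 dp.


CFM = 87170 / (1.08 * 10.7) = 7543.27

7543.27 CFM


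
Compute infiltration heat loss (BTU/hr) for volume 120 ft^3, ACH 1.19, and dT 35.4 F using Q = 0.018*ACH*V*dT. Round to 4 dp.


Q = 0.018 * 1.19 * 120 * 35.4 = 90.9922 BTU/hr

90.9922 BTU/hr


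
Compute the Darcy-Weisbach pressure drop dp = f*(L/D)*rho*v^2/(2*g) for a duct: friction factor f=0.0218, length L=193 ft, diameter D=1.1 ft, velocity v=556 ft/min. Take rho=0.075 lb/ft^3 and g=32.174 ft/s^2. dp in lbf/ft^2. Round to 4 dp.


v_fps = 556/60 = 9.2667 ft/s
dp = 0.0218*(193/1.1)*0.075*9.2667^2/(2*32.174) = 0.3828 lbf/ft^2

0.3828 lbf/ft^2


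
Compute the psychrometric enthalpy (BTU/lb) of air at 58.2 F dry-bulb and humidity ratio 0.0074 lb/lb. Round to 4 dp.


h = 0.24*58.2 + 0.0074*(1061+0.444*58.2) = 22.0106 BTU/lb

22.0106 BTU/lb


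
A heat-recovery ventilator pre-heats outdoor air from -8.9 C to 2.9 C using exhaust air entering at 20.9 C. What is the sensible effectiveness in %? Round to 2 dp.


eff = (2.9-(-8.9))/(20.9-(-8.9))*100 = 39.60 %

39.60 %


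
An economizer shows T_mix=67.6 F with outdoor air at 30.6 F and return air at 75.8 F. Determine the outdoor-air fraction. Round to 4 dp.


frac = (67.6 - 75.8) / (30.6 - 75.8) = 0.1814

0.1814


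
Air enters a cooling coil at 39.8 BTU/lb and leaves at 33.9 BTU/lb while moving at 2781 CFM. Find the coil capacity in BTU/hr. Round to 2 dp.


Q = 4.5 * 2781 * (39.8 - 33.9) = 73835.55 BTU/hr

73835.55 BTU/hr


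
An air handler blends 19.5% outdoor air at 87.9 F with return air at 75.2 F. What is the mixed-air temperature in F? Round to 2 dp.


T_mix = 75.2 + (19.5/100)*(87.9-75.2) = 77.68 F

77.68 F


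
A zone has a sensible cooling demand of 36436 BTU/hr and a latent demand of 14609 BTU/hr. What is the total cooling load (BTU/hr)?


Qt = 36436 + 14609 = 51045 BTU/hr

51045 BTU/hr


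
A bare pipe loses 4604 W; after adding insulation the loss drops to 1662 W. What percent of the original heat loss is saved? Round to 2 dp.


Savings = ((4604-1662)/4604)*100 = 63.90 %

63.90 %


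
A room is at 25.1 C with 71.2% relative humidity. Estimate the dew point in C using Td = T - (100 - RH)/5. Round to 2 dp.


Td = 25.1 - (100-71.2)/5 = 19.34 C

19.34 C


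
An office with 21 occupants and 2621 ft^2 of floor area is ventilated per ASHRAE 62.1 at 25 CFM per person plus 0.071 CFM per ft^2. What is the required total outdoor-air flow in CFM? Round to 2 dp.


Total = 21*25 + 2621*0.071 = 711.09 CFM

711.09 CFM


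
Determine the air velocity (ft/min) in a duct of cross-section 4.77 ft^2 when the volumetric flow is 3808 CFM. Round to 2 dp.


V = 3808 / 4.77 = 798.32 ft/min

798.32 ft/min


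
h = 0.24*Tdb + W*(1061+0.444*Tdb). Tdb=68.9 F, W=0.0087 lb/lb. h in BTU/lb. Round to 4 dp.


h = 0.24*68.9 + 0.0087*(1061+0.444*68.9) = 26.0328 BTU/lb

26.0328 BTU/lb


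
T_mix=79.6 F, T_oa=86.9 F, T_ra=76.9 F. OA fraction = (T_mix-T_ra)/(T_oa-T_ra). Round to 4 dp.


frac = (79.6 - 76.9) / (86.9 - 76.9) = 0.2700

0.2700


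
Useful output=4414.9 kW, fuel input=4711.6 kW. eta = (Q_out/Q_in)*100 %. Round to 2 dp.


eta = (4414.9/4711.6)*100 = 93.70 %

93.70 %


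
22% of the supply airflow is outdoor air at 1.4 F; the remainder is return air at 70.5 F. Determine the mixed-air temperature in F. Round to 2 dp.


T_mix = 0.22*1.4 + 0.78*70.5 = 55.30 F

55.30 F


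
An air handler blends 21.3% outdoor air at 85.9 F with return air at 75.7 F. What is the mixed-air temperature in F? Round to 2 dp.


T_mix = 75.7 + (21.3/100)*(85.9-75.7) = 77.87 F

77.87 F


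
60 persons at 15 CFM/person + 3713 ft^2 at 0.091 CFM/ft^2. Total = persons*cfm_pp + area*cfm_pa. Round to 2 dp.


Total = 60*15 + 3713*0.091 = 1237.88 CFM

1237.88 CFM


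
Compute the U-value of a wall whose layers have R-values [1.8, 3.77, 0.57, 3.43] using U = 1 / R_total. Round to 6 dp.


R_total = 1.8 + 3.77 + 0.57 + 3.43 = 9.57
U = 1/9.57 = 0.104493

0.104493


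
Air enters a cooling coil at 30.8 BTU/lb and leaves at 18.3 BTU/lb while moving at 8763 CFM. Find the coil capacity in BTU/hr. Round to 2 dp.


Q = 4.5 * 8763 * (30.8 - 18.3) = 492918.75 BTU/hr

492918.75 BTU/hr


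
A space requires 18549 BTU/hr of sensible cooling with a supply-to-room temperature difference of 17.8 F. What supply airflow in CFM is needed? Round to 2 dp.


CFM = 18549 / (1.08 * 17.8) = 964.89

964.89 CFM


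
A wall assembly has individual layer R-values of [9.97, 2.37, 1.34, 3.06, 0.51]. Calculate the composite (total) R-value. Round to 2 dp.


R_total = 9.97 + 2.37 + 1.34 + 3.06 + 0.51 = 17.25

17.25


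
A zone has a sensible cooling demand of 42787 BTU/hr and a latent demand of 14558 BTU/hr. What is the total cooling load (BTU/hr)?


Qt = 42787 + 14558 = 57345 BTU/hr

57345 BTU/hr


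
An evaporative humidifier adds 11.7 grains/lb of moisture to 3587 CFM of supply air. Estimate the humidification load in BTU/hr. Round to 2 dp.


Q = 0.68 * 3587 * 11.7 = 28538.17 BTU/hr

28538.17 BTU/hr


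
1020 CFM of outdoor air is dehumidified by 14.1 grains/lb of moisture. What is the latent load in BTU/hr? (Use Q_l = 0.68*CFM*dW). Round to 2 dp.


Q = 0.68 * 1020 * 14.1 = 9779.76 BTU/hr

9779.76 BTU/hr


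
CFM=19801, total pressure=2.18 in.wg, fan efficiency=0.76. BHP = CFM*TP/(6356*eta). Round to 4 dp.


BHP = 19801 * 2.18 / (6356 * 0.76) = 8.9361 hp

8.9361 hp


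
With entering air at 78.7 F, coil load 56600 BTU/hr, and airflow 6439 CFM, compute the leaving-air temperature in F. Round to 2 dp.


dT = 56600/(1.08*6439) = 8.1391
T_leave = 78.7 - 8.1391 = 70.56 F

70.56 F


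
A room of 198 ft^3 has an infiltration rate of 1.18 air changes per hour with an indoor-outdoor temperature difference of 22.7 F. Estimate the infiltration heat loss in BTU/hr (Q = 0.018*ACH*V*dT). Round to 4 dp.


Q = 0.018 * 1.18 * 198 * 22.7 = 95.4653 BTU/hr

95.4653 BTU/hr


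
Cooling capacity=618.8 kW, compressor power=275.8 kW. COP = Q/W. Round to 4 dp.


COP = 618.8 / 275.8 = 2.2437

2.2437


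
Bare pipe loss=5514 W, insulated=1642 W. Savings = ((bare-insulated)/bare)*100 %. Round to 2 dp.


Savings = ((5514-1642)/5514)*100 = 70.22 %

70.22 %


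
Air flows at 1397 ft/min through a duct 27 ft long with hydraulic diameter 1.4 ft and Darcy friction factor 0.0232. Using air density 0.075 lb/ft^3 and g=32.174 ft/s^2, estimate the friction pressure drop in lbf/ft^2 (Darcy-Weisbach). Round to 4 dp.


v_fps = 1397/60 = 23.2833 ft/s
dp = 0.0232*(27/1.4)*0.075*23.2833^2/(2*32.174) = 0.2827 lbf/ft^2

0.2827 lbf/ft^2


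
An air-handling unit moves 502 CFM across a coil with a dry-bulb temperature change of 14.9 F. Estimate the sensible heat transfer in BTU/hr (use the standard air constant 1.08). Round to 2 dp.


Q = 1.08 * 502 * 14.9 = 8078.18 BTU/hr

8078.18 BTU/hr


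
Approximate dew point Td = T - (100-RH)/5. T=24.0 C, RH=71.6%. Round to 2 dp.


Td = 24.0 - (100-71.6)/5 = 18.32 C

18.32 C


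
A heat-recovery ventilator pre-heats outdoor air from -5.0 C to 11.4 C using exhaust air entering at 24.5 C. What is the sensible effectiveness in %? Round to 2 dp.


eff = (11.4-(-5.0))/(24.5-(-5.0))*100 = 55.59 %

55.59 %


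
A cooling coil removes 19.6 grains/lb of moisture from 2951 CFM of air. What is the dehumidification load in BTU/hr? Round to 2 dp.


Q = 0.68 * 2951 * 19.6 = 39330.93 BTU/hr

39330.93 BTU/hr


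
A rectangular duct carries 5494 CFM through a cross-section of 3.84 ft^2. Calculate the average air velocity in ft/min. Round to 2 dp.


V = 5494 / 3.84 = 1430.73 ft/min

1430.73 ft/min


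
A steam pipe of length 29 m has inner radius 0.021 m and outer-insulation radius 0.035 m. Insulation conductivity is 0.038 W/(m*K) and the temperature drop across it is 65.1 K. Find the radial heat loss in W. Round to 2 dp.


Q = 2*pi*0.038*29*65.1/ln(0.035/0.021) = 882.41 W

882.41 W


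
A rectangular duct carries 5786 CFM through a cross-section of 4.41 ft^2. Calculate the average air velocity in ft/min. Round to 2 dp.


V = 5786 / 4.41 = 1312.02 ft/min

1312.02 ft/min


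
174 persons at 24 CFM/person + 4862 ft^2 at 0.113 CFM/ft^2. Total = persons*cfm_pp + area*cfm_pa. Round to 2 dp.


Total = 174*24 + 4862*0.113 = 4725.41 CFM

4725.41 CFM


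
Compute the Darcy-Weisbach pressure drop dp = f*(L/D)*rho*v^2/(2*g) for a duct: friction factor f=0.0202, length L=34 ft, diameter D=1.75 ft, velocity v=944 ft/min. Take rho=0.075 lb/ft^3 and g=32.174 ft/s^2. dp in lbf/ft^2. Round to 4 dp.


v_fps = 944/60 = 15.7333 ft/s
dp = 0.0202*(34/1.75)*0.075*15.7333^2/(2*32.174) = 0.1132 lbf/ft^2

0.1132 lbf/ft^2


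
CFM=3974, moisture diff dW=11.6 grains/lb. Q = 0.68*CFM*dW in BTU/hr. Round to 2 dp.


Q = 0.68 * 3974 * 11.6 = 31346.91 BTU/hr

31346.91 BTU/hr


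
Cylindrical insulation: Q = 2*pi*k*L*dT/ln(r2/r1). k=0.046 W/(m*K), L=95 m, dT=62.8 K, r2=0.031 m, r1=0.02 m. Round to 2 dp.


Q = 2*pi*0.046*95*62.8/ln(0.031/0.02) = 3934.54 W

3934.54 W


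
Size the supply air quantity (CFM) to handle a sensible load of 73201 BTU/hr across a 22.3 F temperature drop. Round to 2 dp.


CFM = 73201 / (1.08 * 22.3) = 3039.40

3039.40 CFM


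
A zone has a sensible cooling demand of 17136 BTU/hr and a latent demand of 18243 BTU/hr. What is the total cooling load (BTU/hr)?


Qt = 17136 + 18243 = 35379 BTU/hr

35379 BTU/hr


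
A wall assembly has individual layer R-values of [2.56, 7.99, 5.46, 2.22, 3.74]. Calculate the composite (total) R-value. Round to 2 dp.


R_total = 2.56 + 7.99 + 5.46 + 2.22 + 3.74 = 21.97

21.97


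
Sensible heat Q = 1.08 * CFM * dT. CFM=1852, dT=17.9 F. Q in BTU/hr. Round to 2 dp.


Q = 1.08 * 1852 * 17.9 = 35802.86 BTU/hr

35802.86 BTU/hr


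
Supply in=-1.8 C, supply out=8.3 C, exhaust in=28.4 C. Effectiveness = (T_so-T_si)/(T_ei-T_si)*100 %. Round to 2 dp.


eff = (8.3-(-1.8))/(28.4-(-1.8))*100 = 33.44 %

33.44 %


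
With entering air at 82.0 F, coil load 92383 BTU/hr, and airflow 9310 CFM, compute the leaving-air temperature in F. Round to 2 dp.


dT = 92383/(1.08*9310) = 9.1880
T_leave = 82.0 - 9.1880 = 72.81 F

72.81 F


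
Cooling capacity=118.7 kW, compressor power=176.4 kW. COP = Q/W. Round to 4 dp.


COP = 118.7 / 176.4 = 0.6729

0.6729


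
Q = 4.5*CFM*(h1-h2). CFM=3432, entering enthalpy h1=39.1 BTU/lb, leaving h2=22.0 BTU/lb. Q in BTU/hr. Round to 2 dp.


Q = 4.5 * 3432 * (39.1 - 22.0) = 264092.40 BTU/hr

264092.40 BTU/hr


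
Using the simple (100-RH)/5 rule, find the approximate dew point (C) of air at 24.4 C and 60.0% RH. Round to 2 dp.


Td = 24.4 - (100-60.0)/5 = 16.40 C

16.40 C


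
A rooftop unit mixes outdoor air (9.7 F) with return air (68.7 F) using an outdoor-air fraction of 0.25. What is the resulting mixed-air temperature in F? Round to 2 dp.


T_mix = 0.25*9.7 + 0.75*68.7 = 53.95 F

53.95 F


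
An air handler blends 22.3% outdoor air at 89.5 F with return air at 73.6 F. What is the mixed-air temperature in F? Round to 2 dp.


T_mix = 73.6 + (22.3/100)*(89.5-73.6) = 77.15 F

77.15 F


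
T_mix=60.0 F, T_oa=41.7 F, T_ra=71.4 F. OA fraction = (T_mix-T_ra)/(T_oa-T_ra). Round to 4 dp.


frac = (60.0 - 71.4) / (41.7 - 71.4) = 0.3838

0.3838


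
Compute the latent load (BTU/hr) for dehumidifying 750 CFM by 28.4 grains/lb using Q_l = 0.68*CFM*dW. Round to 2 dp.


Q = 0.68 * 750 * 28.4 = 14484.00 BTU/hr

14484.00 BTU/hr


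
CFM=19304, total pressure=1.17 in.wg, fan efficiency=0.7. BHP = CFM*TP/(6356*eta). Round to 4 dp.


BHP = 19304 * 1.17 / (6356 * 0.7) = 5.0763 hp

5.0763 hp


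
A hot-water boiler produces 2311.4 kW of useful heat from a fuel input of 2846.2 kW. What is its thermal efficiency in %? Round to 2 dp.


eta = (2311.4/2846.2)*100 = 81.21 %

81.21 %


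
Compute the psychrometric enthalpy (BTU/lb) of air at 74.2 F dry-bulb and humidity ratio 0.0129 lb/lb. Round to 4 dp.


h = 0.24*74.2 + 0.0129*(1061+0.444*74.2) = 31.9199 BTU/lb

31.9199 BTU/lb


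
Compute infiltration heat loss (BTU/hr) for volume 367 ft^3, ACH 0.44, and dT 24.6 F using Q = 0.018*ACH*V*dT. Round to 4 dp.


Q = 0.018 * 0.44 * 367 * 24.6 = 71.5033 BTU/hr

71.5033 BTU/hr


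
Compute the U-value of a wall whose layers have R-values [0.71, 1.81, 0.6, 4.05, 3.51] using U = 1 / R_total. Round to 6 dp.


R_total = 0.71 + 1.81 + 0.6 + 4.05 + 3.51 = 10.68
U = 1/10.68 = 0.093633

0.093633


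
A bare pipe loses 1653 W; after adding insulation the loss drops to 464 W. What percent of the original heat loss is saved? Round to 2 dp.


Savings = ((1653-464)/1653)*100 = 71.93 %

71.93 %


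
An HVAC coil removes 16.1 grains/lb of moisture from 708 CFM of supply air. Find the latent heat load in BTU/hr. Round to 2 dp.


Q = 0.68 * 708 * 16.1 = 7751.18 BTU/hr

7751.18 BTU/hr


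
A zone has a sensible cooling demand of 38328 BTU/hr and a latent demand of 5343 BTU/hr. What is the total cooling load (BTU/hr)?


Qt = 38328 + 5343 = 43671 BTU/hr

43671 BTU/hr


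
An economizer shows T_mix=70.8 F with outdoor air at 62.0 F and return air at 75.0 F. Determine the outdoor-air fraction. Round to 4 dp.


frac = (70.8 - 75.0) / (62.0 - 75.0) = 0.3231

0.3231


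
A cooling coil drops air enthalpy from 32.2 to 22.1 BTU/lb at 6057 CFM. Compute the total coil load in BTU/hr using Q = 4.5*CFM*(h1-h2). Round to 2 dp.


Q = 4.5 * 6057 * (32.2 - 22.1) = 275290.65 BTU/hr

275290.65 BTU/hr


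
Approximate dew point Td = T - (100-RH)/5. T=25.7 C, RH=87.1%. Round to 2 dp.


Td = 25.7 - (100-87.1)/5 = 23.12 C

23.12 C


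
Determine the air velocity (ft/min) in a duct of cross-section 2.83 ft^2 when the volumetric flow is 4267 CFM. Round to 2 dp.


V = 4267 / 2.83 = 1507.77 ft/min

1507.77 ft/min


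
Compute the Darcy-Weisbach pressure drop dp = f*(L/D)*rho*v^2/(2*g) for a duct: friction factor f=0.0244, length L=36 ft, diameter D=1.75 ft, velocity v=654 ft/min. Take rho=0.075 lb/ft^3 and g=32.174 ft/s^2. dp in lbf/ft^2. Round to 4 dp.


v_fps = 654/60 = 10.9 ft/s
dp = 0.0244*(36/1.75)*0.075*10.9^2/(2*32.174) = 0.0695 lbf/ft^2

0.0695 lbf/ft^2


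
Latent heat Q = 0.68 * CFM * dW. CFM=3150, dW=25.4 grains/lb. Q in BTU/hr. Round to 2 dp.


Q = 0.68 * 3150 * 25.4 = 54406.80 BTU/hr

54406.80 BTU/hr


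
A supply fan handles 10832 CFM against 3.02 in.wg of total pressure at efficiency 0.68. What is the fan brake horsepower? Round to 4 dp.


BHP = 10832 * 3.02 / (6356 * 0.68) = 7.5687 hp

7.5687 hp


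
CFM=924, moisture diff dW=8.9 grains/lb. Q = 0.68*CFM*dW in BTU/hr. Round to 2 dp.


Q = 0.68 * 924 * 8.9 = 5592.05 BTU/hr

5592.05 BTU/hr


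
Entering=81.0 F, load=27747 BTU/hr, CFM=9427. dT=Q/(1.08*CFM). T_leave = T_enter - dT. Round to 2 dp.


dT = 27747/(1.08*9427) = 2.7253
T_leave = 81.0 - 2.7253 = 78.27 F

78.27 F


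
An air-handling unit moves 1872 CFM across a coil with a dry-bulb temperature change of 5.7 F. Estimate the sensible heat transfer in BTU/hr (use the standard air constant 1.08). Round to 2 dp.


Q = 1.08 * 1872 * 5.7 = 11524.03 BTU/hr

11524.03 BTU/hr


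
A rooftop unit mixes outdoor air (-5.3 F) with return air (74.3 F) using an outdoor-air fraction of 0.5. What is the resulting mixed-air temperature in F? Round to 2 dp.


T_mix = 0.5*(-5.3) + 0.5*74.3 = 34.50 F

34.50 F


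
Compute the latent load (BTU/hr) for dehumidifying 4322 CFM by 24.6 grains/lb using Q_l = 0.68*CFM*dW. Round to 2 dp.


Q = 0.68 * 4322 * 24.6 = 72298.42 BTU/hr

72298.42 BTU/hr


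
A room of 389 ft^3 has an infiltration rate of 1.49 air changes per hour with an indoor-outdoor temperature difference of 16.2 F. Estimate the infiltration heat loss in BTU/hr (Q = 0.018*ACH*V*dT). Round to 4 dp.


Q = 0.018 * 1.49 * 389 * 16.2 = 169.0143 BTU/hr

169.0143 BTU/hr


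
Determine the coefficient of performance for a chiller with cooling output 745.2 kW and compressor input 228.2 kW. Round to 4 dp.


COP = 745.2 / 228.2 = 3.2656

3.2656


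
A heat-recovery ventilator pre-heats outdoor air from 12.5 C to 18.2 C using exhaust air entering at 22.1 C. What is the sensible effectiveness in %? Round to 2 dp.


eff = (18.2-12.5)/(22.1-12.5)*100 = 59.38 %

59.38 %


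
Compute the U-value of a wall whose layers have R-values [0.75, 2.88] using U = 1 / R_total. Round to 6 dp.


R_total = 0.75 + 2.88 = 3.63
U = 1/3.63 = 0.275482

0.275482


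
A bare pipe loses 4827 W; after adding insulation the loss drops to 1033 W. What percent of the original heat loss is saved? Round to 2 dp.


Savings = ((4827-1033)/4827)*100 = 78.60 %

78.60 %


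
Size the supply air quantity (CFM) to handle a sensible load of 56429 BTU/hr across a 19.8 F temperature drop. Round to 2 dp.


CFM = 56429 / (1.08 * 19.8) = 2638.84

2638.84 CFM


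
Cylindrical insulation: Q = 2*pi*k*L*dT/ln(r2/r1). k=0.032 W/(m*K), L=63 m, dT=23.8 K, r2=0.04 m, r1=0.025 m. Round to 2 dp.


Q = 2*pi*0.032*63*23.8/ln(0.04/0.025) = 641.43 W

641.43 W


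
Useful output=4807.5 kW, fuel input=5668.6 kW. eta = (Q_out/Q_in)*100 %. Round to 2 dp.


eta = (4807.5/5668.6)*100 = 84.81 %

84.81 %


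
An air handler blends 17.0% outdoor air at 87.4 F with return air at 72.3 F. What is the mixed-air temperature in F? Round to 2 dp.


T_mix = 72.3 + (17.0/100)*(87.4-72.3) = 74.87 F

74.87 F


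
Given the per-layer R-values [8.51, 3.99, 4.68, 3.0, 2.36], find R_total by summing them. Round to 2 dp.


R_total = 8.51 + 3.99 + 4.68 + 3.0 + 2.36 = 22.54

22.54


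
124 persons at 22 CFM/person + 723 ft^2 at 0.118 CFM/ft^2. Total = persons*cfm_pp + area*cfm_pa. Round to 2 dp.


Total = 124*22 + 723*0.118 = 2813.31 CFM

2813.31 CFM


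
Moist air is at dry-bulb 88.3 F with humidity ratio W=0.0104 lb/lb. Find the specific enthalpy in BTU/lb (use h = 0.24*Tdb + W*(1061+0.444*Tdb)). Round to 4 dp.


h = 0.24*88.3 + 0.0104*(1061+0.444*88.3) = 32.6341 BTU/lb

32.6341 BTU/lb


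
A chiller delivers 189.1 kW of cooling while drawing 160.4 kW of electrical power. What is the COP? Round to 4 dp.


COP = 189.1 / 160.4 = 1.1789

1.1789


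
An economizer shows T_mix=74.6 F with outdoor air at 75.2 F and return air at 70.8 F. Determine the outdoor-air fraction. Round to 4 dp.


frac = (74.6 - 70.8) / (75.2 - 70.8) = 0.8636

0.8636


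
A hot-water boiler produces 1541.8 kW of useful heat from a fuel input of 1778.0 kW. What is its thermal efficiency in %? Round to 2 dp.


eta = (1541.8/1778.0)*100 = 86.72 %

86.72 %


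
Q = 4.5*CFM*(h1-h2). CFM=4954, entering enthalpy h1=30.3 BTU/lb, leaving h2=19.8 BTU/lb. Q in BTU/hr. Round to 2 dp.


Q = 4.5 * 4954 * (30.3 - 19.8) = 234076.50 BTU/hr

234076.50 BTU/hr


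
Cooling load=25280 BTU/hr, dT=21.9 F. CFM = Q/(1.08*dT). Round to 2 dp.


CFM = 25280 / (1.08 * 21.9) = 1068.83

1068.83 CFM


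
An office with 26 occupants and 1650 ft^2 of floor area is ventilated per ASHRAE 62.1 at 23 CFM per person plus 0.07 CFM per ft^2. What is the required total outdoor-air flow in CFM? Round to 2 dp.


Total = 26*23 + 1650*0.07 = 713.50 CFM

713.50 CFM


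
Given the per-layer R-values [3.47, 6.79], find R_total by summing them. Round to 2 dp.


R_total = 3.47 + 6.79 = 10.26

10.26


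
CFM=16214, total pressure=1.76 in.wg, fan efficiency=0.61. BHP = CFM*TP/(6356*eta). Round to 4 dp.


BHP = 16214 * 1.76 / (6356 * 0.61) = 7.3602 hp

7.3602 hp


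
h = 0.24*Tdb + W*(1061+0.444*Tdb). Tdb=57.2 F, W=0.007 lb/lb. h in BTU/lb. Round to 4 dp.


h = 0.24*57.2 + 0.007*(1061+0.444*57.2) = 21.3328 BTU/lb

21.3328 BTU/lb


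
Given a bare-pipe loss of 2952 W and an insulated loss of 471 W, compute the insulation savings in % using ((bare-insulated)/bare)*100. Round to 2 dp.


Savings = ((2952-471)/2952)*100 = 84.04 %

84.04 %


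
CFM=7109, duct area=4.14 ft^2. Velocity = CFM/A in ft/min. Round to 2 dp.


V = 7109 / 4.14 = 1717.15 ft/min

1717.15 ft/min


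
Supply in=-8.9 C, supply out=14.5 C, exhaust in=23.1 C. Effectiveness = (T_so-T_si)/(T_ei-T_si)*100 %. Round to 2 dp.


eff = (14.5-(-8.9))/(23.1-(-8.9))*100 = 73.13 %

73.13 %


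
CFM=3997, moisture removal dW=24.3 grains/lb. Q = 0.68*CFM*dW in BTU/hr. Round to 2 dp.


Q = 0.68 * 3997 * 24.3 = 66046.43 BTU/hr

66046.43 BTU/hr


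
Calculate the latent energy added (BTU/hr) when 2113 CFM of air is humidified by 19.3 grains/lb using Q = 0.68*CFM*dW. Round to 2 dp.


Q = 0.68 * 2113 * 19.3 = 27731.01 BTU/hr

27731.01 BTU/hr


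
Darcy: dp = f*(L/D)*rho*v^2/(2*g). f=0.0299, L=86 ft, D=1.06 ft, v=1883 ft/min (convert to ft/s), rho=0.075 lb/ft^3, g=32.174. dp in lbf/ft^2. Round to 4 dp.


v_fps = 1883/60 = 31.3833 ft/s
dp = 0.0299*(86/1.06)*0.075*31.3833^2/(2*32.174) = 2.7848 lbf/ft^2

2.7848 lbf/ft^2


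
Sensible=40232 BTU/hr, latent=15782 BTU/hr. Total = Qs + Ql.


Qt = 40232 + 15782 = 56014 BTU/hr

56014 BTU/hr


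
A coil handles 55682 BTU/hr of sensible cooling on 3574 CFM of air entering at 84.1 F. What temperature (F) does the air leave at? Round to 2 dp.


dT = 55682/(1.08*3574) = 14.4257
T_leave = 84.1 - 14.4257 = 69.67 F

69.67 F


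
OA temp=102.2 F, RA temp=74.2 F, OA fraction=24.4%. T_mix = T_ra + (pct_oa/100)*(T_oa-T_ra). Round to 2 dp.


T_mix = 74.2 + (24.4/100)*(102.2-74.2) = 81.03 F

81.03 F


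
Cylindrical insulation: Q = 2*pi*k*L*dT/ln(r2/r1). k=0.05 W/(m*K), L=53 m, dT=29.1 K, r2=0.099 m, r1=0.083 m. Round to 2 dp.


Q = 2*pi*0.05*53*29.1/ln(0.099/0.083) = 2748.64 W

2748.64 W


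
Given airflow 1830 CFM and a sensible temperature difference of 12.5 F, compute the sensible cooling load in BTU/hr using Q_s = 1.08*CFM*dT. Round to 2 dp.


Q = 1.08 * 1830 * 12.5 = 24705.00 BTU/hr

24705.00 BTU/hr


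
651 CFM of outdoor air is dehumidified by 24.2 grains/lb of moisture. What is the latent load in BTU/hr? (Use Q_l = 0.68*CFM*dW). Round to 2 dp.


Q = 0.68 * 651 * 24.2 = 10712.86 BTU/hr

10712.86 BTU/hr


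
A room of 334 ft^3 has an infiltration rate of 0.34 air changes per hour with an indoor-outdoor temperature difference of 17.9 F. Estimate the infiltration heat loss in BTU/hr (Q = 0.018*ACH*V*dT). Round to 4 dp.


Q = 0.018 * 0.34 * 334 * 17.9 = 36.5890 BTU/hr

36.5890 BTU/hr


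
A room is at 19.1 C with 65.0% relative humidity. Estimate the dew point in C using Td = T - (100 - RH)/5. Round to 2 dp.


Td = 19.1 - (100-65.0)/5 = 12.10 C

12.10 C


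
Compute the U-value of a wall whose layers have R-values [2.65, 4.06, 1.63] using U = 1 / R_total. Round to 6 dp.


R_total = 2.65 + 4.06 + 1.63 = 8.34
U = 1/8.34 = 0.119904

0.119904


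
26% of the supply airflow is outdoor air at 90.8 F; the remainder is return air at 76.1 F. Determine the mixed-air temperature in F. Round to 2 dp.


T_mix = 0.26*90.8 + 0.74*76.1 = 79.92 F

79.92 F


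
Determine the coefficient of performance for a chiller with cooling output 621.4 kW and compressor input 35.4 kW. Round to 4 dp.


COP = 621.4 / 35.4 = 17.5537

17.5537


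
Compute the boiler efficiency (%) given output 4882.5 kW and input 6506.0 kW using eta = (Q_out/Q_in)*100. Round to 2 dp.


eta = (4882.5/6506.0)*100 = 75.05 %

75.05 %


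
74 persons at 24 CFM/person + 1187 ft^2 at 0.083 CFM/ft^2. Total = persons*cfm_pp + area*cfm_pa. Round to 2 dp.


Total = 74*24 + 1187*0.083 = 1874.52 CFM

1874.52 CFM


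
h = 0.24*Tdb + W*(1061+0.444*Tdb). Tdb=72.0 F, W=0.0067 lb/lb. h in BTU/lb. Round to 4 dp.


h = 0.24*72.0 + 0.0067*(1061+0.444*72.0) = 24.6029 BTU/lb

24.6029 BTU/lb


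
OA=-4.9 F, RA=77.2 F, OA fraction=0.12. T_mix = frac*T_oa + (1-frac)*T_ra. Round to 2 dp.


T_mix = 0.12*(-4.9) + 0.88*77.2 = 67.35 F

67.35 F


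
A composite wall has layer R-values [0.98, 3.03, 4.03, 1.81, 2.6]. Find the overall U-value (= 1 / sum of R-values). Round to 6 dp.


R_total = 0.98 + 3.03 + 4.03 + 1.81 + 2.6 = 12.45
U = 1/12.45 = 0.080321

0.080321


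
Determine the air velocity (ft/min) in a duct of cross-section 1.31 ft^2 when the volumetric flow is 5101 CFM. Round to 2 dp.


V = 5101 / 1.31 = 3893.89 ft/min

3893.89 ft/min


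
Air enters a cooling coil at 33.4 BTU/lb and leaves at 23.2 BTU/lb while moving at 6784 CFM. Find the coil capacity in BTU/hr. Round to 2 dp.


Q = 4.5 * 6784 * (33.4 - 23.2) = 311385.60 BTU/hr

311385.60 BTU/hr


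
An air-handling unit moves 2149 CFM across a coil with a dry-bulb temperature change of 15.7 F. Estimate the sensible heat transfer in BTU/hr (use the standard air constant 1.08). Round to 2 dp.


Q = 1.08 * 2149 * 15.7 = 36438.44 BTU/hr

36438.44 BTU/hr


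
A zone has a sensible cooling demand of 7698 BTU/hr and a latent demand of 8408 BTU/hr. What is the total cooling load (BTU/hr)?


Qt = 7698 + 8408 = 16106 BTU/hr

16106 BTU/hr


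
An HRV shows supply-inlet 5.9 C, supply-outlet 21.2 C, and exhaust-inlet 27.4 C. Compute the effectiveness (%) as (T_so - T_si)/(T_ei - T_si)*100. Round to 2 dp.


eff = (21.2-5.9)/(27.4-5.9)*100 = 71.16 %

71.16 %


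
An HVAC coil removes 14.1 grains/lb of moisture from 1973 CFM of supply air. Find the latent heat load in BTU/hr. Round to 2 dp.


Q = 0.68 * 1973 * 14.1 = 18917.12 BTU/hr

18917.12 BTU/hr


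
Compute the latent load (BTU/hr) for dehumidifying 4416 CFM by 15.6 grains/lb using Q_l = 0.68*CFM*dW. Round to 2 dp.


Q = 0.68 * 4416 * 15.6 = 46844.93 BTU/hr

46844.93 BTU/hr


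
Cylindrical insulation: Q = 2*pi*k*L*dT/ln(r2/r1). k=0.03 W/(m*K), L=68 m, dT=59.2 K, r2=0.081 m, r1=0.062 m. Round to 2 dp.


Q = 2*pi*0.03*68*59.2/ln(0.081/0.062) = 2838.63 W

2838.63 W


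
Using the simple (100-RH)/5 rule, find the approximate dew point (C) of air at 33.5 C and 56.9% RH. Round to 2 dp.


Td = 33.5 - (100-56.9)/5 = 24.88 C

24.88 C


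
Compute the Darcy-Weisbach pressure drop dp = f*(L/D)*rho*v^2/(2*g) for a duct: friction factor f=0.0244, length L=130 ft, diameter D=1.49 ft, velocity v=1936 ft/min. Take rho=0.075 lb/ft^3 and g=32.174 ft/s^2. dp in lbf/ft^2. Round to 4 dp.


v_fps = 1936/60 = 32.2667 ft/s
dp = 0.0244*(130/1.49)*0.075*32.2667^2/(2*32.174) = 2.5833 lbf/ft^2

2.5833 lbf/ft^2


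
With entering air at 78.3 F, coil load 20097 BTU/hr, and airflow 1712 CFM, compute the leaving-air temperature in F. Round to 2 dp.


dT = 20097/(1.08*1712) = 10.8694
T_leave = 78.3 - 10.8694 = 67.43 F

67.43 F


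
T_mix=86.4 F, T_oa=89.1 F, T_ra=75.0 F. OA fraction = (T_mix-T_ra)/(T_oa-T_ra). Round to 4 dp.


frac = (86.4 - 75.0) / (89.1 - 75.0) = 0.8085

0.8085


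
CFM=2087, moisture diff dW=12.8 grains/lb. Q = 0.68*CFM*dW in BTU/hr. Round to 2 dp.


Q = 0.68 * 2087 * 12.8 = 18165.25 BTU/hr

18165.25 BTU/hr


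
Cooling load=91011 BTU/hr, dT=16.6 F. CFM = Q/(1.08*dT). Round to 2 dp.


CFM = 91011 / (1.08 * 16.6) = 5076.47

5076.47 CFM


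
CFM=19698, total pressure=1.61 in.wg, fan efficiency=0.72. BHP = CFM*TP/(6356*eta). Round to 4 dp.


BHP = 19698 * 1.61 / (6356 * 0.72) = 6.9300 hp

6.9300 hp


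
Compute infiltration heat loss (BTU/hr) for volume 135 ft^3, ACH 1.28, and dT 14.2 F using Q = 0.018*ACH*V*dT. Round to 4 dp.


Q = 0.018 * 1.28 * 135 * 14.2 = 44.1677 BTU/hr

44.1677 BTU/hr


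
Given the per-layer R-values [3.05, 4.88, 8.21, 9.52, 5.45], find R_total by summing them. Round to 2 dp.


R_total = 3.05 + 4.88 + 8.21 + 9.52 + 5.45 = 31.11

31.11


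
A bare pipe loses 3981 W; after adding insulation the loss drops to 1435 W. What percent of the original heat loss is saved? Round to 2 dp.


Savings = ((3981-1435)/3981)*100 = 63.95 %

63.95 %


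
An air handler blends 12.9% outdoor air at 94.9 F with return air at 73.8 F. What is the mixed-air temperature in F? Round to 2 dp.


T_mix = 73.8 + (12.9/100)*(94.9-73.8) = 76.52 F

76.52 F


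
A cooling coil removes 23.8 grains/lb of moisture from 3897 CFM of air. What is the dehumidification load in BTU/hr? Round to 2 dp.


Q = 0.68 * 3897 * 23.8 = 63069.05 BTU/hr

63069.05 BTU/hr


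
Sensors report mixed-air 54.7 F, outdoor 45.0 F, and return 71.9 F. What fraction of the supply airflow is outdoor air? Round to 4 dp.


frac = (54.7 - 71.9) / (45.0 - 71.9) = 0.6394

0.6394


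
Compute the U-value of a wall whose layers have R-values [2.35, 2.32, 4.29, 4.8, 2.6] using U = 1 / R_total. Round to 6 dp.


R_total = 2.35 + 2.32 + 4.29 + 4.8 + 2.6 = 16.36
U = 1/16.36 = 0.061125

0.061125


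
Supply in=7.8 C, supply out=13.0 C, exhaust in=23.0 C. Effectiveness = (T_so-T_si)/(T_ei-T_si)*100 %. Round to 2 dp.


eff = (13.0-7.8)/(23.0-7.8)*100 = 34.21 %

34.21 %


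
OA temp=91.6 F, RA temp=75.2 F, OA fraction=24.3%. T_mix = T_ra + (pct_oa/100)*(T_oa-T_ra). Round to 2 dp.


T_mix = 75.2 + (24.3/100)*(91.6-75.2) = 79.19 F

79.19 F


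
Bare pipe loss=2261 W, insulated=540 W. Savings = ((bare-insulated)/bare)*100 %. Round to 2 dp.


Savings = ((2261-540)/2261)*100 = 76.12 %

76.12 %


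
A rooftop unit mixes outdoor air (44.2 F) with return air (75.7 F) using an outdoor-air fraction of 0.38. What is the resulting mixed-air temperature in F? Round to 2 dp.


T_mix = 0.38*44.2 + 0.62*75.7 = 63.73 F

63.73 F


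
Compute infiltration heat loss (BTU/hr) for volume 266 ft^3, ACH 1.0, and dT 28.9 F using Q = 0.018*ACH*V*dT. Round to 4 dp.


Q = 0.018 * 1.0 * 266 * 28.9 = 138.3732 BTU/hr

138.3732 BTU/hr


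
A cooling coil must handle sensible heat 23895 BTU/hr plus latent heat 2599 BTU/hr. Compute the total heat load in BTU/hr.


Qt = 23895 + 2599 = 26494 BTU/hr

26494 BTU/hr


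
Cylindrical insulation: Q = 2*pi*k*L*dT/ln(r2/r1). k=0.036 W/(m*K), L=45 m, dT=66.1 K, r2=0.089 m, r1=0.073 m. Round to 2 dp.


Q = 2*pi*0.036*45*66.1/ln(0.089/0.073) = 3395.03 W

3395.03 W


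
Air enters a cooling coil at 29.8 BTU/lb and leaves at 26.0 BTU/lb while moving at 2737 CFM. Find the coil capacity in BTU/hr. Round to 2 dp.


Q = 4.5 * 2737 * (29.8 - 26.0) = 46802.70 BTU/hr

46802.70 BTU/hr


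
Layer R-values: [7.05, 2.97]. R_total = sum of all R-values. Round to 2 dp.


R_total = 7.05 + 2.97 = 10.02

10.02


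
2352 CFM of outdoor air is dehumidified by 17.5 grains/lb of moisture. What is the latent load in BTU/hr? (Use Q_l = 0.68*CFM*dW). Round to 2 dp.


Q = 0.68 * 2352 * 17.5 = 27988.80 BTU/hr

27988.80 BTU/hr


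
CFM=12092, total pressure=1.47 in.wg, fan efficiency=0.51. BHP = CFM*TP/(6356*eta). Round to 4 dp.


BHP = 12092 * 1.47 / (6356 * 0.51) = 5.4835 hp

5.4835 hp


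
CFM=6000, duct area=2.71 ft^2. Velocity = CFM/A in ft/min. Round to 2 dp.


V = 6000 / 2.71 = 2214.02 ft/min

2214.02 ft/min


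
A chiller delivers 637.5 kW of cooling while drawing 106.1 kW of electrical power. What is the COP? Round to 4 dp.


COP = 637.5 / 106.1 = 6.0085

6.0085


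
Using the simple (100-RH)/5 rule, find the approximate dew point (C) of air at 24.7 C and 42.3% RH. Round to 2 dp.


Td = 24.7 - (100-42.3)/5 = 13.16 C

13.16 C


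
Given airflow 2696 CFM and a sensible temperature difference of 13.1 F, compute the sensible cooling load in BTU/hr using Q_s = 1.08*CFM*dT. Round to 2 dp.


Q = 1.08 * 2696 * 13.1 = 38143.01 BTU/hr

38143.01 BTU/hr


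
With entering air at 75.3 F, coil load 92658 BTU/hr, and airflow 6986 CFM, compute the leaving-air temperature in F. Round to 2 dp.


dT = 92658/(1.08*6986) = 12.2809
T_leave = 75.3 - 12.2809 = 63.02 F

63.02 F


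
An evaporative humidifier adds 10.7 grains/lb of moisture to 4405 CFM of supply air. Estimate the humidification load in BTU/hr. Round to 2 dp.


Q = 0.68 * 4405 * 10.7 = 32050.78 BTU/hr

32050.78 BTU/hr


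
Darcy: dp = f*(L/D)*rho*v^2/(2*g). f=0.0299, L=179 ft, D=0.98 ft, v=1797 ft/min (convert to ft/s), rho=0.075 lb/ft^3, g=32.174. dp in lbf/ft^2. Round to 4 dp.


v_fps = 1797/60 = 29.95 ft/s
dp = 0.0299*(179/0.98)*0.075*29.95^2/(2*32.174) = 5.7098 lbf/ft^2

5.7098 lbf/ft^2


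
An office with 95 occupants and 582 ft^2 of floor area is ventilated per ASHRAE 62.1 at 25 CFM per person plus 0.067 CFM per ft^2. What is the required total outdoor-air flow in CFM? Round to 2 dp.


Total = 95*25 + 582*0.067 = 2413.99 CFM

2413.99 CFM


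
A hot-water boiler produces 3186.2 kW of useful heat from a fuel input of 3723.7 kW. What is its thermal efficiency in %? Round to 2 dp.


eta = (3186.2/3723.7)*100 = 85.57 %

85.57 %


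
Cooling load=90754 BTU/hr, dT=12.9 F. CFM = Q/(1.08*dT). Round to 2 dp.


CFM = 90754 / (1.08 * 12.9) = 6514.07

6514.07 CFM


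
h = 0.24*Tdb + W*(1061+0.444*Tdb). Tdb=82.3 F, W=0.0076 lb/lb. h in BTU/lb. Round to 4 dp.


h = 0.24*82.3 + 0.0076*(1061+0.444*82.3) = 28.0933 BTU/lb

28.0933 BTU/lb


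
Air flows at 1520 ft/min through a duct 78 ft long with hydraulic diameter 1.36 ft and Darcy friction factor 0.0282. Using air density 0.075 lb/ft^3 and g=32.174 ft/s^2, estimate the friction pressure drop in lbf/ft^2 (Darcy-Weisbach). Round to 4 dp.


v_fps = 1520/60 = 25.3333 ft/s
dp = 0.0282*(78/1.36)*0.075*25.3333^2/(2*32.174) = 1.2098 lbf/ft^2

1.2098 lbf/ft^2


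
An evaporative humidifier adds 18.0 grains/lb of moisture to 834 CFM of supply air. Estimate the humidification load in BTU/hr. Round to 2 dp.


Q = 0.68 * 834 * 18.0 = 10208.16 BTU/hr

10208.16 BTU/hr


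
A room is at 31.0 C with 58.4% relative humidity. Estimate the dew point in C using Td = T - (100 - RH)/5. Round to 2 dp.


Td = 31.0 - (100-58.4)/5 = 22.68 C

22.68 C


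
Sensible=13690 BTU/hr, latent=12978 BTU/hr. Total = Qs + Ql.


Qt = 13690 + 12978 = 26668 BTU/hr

26668 BTU/hr


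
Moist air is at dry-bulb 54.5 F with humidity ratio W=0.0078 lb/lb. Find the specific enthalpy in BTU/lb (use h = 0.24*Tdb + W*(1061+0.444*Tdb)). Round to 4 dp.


h = 0.24*54.5 + 0.0078*(1061+0.444*54.5) = 21.5445 BTU/lb

21.5445 BTU/lb


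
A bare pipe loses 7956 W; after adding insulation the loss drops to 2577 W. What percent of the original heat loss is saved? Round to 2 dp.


Savings = ((7956-2577)/7956)*100 = 67.61 %

67.61 %


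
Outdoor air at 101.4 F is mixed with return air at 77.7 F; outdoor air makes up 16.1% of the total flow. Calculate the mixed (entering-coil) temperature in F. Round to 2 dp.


T_mix = 77.7 + (16.1/100)*(101.4-77.7) = 81.52 F

81.52 F
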